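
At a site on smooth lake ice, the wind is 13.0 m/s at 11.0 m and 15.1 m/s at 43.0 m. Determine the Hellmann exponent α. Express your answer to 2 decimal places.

α ≈ 0.11

Power law: V₂/V₁ = (z₂/z₁)^α ⇒ α = ln(V₂/V₁) / ln(z₂/z₁)
α = ln(15.1/13.0) / ln(43.0/11.0) = ln(1.1615) / ln(3.9091)
  = 0.14975 / 1.36330 = 0.10984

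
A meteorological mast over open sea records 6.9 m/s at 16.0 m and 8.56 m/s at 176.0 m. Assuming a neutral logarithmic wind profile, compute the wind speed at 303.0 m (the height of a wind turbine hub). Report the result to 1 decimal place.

Log law: V ∝ ln(z/z₀). From the pair, with r = V₁/V₂ = 0.80607,
ln z₀ = (ln z₁ − r·ln z₂)/(1 − r) = (2.7726 − 0.80607×5.1705)/0.19393 = -7.1946 → z₀ = 0.0007507 m
V₃ = V₁ · ln(z₃/z₀)/ln(z₁/z₀) = 6.9 × 12.9083/9.9672 = 8.9361 m/s

8.9 m/s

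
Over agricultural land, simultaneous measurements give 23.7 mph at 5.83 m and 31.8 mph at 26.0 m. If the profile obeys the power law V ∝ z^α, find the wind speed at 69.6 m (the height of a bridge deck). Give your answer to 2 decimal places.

First find α: α = ln(V₂/V₁)/ln(z₂/z₁) = ln(31.8/23.7)/ln(26.0/5.83) = 0.29399/1.49508 = 0.1966
Extrapolate from 26.0 m to 69.6 m: V₃ = 31.8 × (69.6/26.0)^0.1966 = 31.8 × 1.2136 = 38.5938 mph

38.59 mph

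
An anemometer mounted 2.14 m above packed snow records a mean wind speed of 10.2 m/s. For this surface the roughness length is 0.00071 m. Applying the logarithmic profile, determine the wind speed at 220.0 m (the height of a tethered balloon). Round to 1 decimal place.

16.1 m/s

Log law: V(z) ∝ ln(z/z₀), so V₂/V₁ = ln(z₂/z₀) / ln(z₁/z₀).
ln(220.0/0.00071) = 12.6439, ln(2.14/0.00071) = 8.0111
V₂ = 10.2 × 12.6439/8.0111 = 10.2 × 1.5783 = 16.0987 m/s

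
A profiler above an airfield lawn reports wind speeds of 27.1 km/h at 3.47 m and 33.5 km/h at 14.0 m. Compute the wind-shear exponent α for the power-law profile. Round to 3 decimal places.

Power law: V₂/V₁ = (z₂/z₁)^α ⇒ α = ln(V₂/V₁) / ln(z₂/z₁)
α = ln(33.5/27.1) / ln(14.0/3.47) = ln(1.2362) / ln(4.0346)
  = 0.21201 / 1.39490 = 0.15199

α ≈ 0.152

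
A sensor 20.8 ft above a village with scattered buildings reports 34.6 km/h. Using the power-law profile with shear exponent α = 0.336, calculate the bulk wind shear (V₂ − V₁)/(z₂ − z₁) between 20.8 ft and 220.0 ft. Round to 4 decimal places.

0.2100 km/h/ft

Power law: V₂ = V₁ · (z₂/z₁)^α = 34.6 × (10.5769)^0.336 = 76.4295 km/h
ΔV/Δz = (76.4295 − 34.6)/(220.0 − 20.8) = 41.8295/199.2000 = 0.20999 km/h/ft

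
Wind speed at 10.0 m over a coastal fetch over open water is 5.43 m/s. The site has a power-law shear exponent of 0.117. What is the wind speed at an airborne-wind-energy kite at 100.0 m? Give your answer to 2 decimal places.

7.11 m/s

Power-law profile: V₂ = V₁ · (z₂/z₁)^α
V₂ = 5.43 × (100.0/10.0)^0.117 = 5.43 × (10.0000)^0.117
    = 5.43 × 1.3092 = 7.1089 m/s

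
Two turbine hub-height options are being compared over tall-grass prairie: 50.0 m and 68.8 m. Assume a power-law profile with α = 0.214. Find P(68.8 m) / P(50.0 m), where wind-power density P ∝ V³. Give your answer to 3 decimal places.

1.227

Speed ratio: V_B/V_A = (z_B/z_A)^α = (68.8/50.0)^0.214 = (1.3760)^0.214 = 1.07069
Power-density ratio: P_B/P_A = (V_B/V_A)³ = (1.07069)³ = 1.22742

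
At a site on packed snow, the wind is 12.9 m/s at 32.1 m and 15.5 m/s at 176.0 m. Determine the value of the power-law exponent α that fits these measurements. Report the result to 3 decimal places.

α ≈ 0.108

Power law: V₂/V₁ = (z₂/z₁)^α ⇒ α = ln(V₂/V₁) / ln(z₂/z₁)
α = ln(15.5/12.9) / ln(176.0/32.1) = ln(1.2016) / ln(5.4829)
  = 0.18361 / 1.70163 = 0.10790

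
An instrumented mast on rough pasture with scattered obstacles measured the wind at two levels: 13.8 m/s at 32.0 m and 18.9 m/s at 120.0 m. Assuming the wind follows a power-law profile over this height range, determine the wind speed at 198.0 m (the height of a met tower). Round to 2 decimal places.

First find α: α = ln(V₂/V₁)/ln(z₂/z₁) = ln(18.9/13.8)/ln(120.0/32.0) = 0.31449/1.32176 = 0.2379
Extrapolate from 120.0 m to 198.0 m: V₃ = 18.9 × (198.0/120.0)^0.2379 = 18.9 × 1.1265 = 21.2916 m/s

21.29 m/s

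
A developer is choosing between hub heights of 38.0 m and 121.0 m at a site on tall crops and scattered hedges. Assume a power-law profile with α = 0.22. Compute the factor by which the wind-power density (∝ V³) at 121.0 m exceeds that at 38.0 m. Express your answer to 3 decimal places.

2.148

Speed ratio: V_B/V_A = (z_B/z_A)^α = (121.0/38.0)^0.22 = (3.1842)^0.22 = 1.29021
Power-density ratio: P_B/P_A = (V_B/V_A)³ = (1.29021)³ = 2.14774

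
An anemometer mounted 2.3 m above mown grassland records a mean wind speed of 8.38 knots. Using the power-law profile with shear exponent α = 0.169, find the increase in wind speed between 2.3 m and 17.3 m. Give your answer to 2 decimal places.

3.41 knots

Power law: V₂ = V₁ · (z₂/z₁)^α = 8.38 × (7.5217)^0.169 = 11.7853 knots
ΔV = 11.7853 − 8.38 = 3.4053 knots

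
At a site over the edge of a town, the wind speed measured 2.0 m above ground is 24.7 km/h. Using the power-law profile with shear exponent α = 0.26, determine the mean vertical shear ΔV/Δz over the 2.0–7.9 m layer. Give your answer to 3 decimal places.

1.797 km/h/m

Power law: V₂ = V₁ · (z₂/z₁)^α = 24.7 × (3.9500)^0.26 = 35.3030 km/h
ΔV/Δz = (35.3030 − 24.7)/(7.9 − 2.0) = 10.6030/5.9000 = 1.79713 km/h/m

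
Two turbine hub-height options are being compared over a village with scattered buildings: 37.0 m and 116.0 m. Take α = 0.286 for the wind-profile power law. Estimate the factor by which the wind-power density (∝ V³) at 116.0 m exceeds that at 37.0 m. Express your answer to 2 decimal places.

Speed ratio: V_B/V_A = (z_B/z_A)^α = (116.0/37.0)^0.286 = (3.1351)^0.286 = 1.38653
Power-density ratio: P_B/P_A = (V_B/V_A)³ = (1.38653)³ = 2.66556

2.67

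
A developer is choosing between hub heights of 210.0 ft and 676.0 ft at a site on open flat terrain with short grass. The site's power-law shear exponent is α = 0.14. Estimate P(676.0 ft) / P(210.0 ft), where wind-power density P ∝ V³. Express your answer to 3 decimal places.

Speed ratio: V_B/V_A = (z_B/z_A)^α = (676.0/210.0)^0.14 = (3.2190)^0.14 = 1.17783
Power-density ratio: P_B/P_A = (V_B/V_A)³ = (1.17783)³ = 1.63398

1.634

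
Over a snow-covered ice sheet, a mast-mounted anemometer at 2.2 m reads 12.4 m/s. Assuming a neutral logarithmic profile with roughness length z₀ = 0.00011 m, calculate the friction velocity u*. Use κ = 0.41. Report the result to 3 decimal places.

u* ≈ 0.513 m/s

Log law: V(z) = (u*/κ) · ln(z/z₀) ⇒ u* = κ · V / ln(z/z₀)
u* = 0.41 × 12.4 / ln(2.2/0.00011) = 0.41 × 12.4 / 9.9035
   = 5.0840 / 9.9035 = 0.5134 m/s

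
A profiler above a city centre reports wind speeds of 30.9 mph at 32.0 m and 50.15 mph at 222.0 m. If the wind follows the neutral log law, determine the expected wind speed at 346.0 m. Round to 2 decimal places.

54.56 mph

Log law: V ∝ ln(z/z₀). From the pair, with r = V₁/V₂ = 0.61615,
ln z₀ = (ln z₁ − r·ln z₂)/(1 − r) = (3.4657 − 0.61615×5.4027)/0.38385 = 0.3566 → z₀ = 1.428 m
V₃ = V₁ · ln(z₃/z₀)/ln(z₁/z₀) = 30.9 × 5.4899/3.1092 = 54.5603 mph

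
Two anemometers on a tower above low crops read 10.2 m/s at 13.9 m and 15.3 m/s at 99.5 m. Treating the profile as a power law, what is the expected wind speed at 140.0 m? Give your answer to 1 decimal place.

16.4 m/s

First find α: α = ln(V₂/V₁)/ln(z₂/z₁) = ln(15.3/10.2)/ln(99.5/13.9) = 0.40547/1.96827 = 0.2060
Extrapolate from 99.5 m to 140.0 m: V₃ = 15.3 × (140.0/99.5)^0.2060 = 15.3 × 1.0729 = 16.4151 m/s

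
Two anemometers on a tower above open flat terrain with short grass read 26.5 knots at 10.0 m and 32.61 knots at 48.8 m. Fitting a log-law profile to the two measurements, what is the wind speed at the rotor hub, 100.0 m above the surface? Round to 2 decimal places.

35.38 knots

Log law: V ∝ ln(z/z₀). From the pair, with r = V₁/V₂ = 0.81263,
ln z₀ = (ln z₁ − r·ln z₂)/(1 − r) = (2.3026 − 0.81263×3.8877)/0.18737 = -4.5724 → z₀ = 0.01033 m
V₃ = V₁ · ln(z₃/z₀)/ln(z₁/z₀) = 26.5 × 9.1776/6.8750 = 35.3754 knots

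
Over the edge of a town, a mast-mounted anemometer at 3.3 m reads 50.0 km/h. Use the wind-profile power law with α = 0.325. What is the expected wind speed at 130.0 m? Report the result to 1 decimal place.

Power-law profile: V₂ = V₁ · (z₂/z₁)^α
V₂ = 50.0 × (130.0/3.3)^0.325 = 50.0 × (39.3939)^0.325
    = 50.0 × 3.3000 = 165.0002 km/h

165.0 km/h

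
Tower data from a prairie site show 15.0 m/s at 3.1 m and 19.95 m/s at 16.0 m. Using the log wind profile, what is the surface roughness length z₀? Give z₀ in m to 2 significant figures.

Log law: V(z) ∝ ln(z/z₀). With r = V₁/V₂ = 15.0/19.95 = 0.75188,
r · ln(z₂/z₀) = ln(z₁/z₀) ⇒ ln z₀ = (ln z₁ − r·ln z₂)/(1 − r)
ln z₀ = (1.13140 − 0.75188×2.77259) / 0.24812 = -3.8419
z₀ = exp(-3.8419) = 0.02145 m

z₀ ≈ 0.021 m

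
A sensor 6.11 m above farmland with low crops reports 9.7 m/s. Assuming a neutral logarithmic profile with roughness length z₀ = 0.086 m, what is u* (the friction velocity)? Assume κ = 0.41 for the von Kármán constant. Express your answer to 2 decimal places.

Log law: V(z) = (u*/κ) · ln(z/z₀) ⇒ u* = κ · V / ln(z/z₀)
u* = 0.41 × 9.7 / ln(6.11/0.086) = 0.41 × 9.7 / 4.2633
   = 3.9770 / 4.2633 = 0.9328 m/s

u* ≈ 0.93 m/s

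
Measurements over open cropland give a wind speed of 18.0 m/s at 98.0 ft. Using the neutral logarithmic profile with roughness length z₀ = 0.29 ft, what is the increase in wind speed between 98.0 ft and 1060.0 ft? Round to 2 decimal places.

7.36 m/s

Log law: V₂ = V₁ · ln(z₂/z₀)/ln(z₁/z₀) = 18.0 × 8.2039/5.8228 = 25.3605 m/s
ΔV = 25.3605 − 18.0 = 7.3605 m/s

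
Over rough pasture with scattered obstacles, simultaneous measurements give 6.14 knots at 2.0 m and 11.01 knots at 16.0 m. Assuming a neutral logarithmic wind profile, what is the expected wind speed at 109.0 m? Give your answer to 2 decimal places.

Log law: V ∝ ln(z/z₀). From the pair, with r = V₁/V₂ = 0.55767,
ln z₀ = (ln z₁ − r·ln z₂)/(1 − r) = (0.6931 − 0.55767×2.7726)/0.44233 = -1.9286 → z₀ = 0.1454 m
V₃ = V₁ · ln(z₃/z₀)/ln(z₁/z₀) = 6.14 × 6.6199/2.6217 = 15.5037 knots

15.50 knots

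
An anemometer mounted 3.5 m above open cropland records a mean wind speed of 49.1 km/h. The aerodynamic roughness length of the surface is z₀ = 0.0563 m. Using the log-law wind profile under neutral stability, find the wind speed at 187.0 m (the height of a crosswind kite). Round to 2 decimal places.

96.40 km/h

Log law: V(z) ∝ ln(z/z₀), so V₂/V₁ = ln(z₂/z₀) / ln(z₁/z₀).
ln(187.0/0.0563) = 8.1082, ln(3.5/0.0563) = 4.1298
V₂ = 49.1 × 8.1082/4.1298 = 49.1 × 1.9633 = 96.3991 km/h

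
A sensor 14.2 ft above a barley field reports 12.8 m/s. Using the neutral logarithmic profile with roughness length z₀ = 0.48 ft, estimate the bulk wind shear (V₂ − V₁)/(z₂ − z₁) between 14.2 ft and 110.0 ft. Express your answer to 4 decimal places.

0.0808 m/s/ft

Log law: V₂ = V₁ · ln(z₂/z₀)/ln(z₁/z₀) = 12.8 × 5.4344/3.3872 = 20.5364 m/s
ΔV/Δz = (20.5364 − 12.8)/(110.0 − 14.2) = 7.7364/95.8000 = 0.08076 m/s/ft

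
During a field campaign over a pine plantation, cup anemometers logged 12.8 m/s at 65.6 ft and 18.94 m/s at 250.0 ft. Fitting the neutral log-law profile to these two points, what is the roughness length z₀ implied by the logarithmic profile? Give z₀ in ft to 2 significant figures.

Log law: V(z) ∝ ln(z/z₀). With r = V₁/V₂ = 12.8/18.94 = 0.67582,
r · ln(z₂/z₀) = ln(z₁/z₀) ⇒ ln z₀ = (ln z₁ − r·ln z₂)/(1 − r)
ln z₀ = (4.18358 − 0.67582×5.52146) / 0.32418 = 1.3945
z₀ = exp(1.3945) = 4.033 ft

z₀ ≈ 4.0 ft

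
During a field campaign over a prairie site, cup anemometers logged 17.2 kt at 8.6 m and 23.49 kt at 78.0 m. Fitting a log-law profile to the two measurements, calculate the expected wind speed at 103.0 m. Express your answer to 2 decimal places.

Log law: V ∝ ln(z/z₀). From the pair, with r = V₁/V₂ = 0.73223,
ln z₀ = (ln z₁ − r·ln z₂)/(1 − r) = (2.1518 − 0.73223×4.3567)/0.26777 = -3.8777 → z₀ = 0.02070 m
V₃ = V₁ · ln(z₃/z₀)/ln(z₁/z₀) = 17.2 × 8.5124/6.0294 = 24.2831 kt

24.28 kt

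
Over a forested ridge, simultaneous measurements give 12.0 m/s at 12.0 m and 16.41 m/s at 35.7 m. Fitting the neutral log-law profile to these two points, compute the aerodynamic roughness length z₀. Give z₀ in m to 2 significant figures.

z₀ ≈ 0.62 m

Log law: V(z) ∝ ln(z/z₀). With r = V₁/V₂ = 12.0/16.41 = 0.73126,
r · ln(z₂/z₀) = ln(z₁/z₀) ⇒ ln z₀ = (ln z₁ − r·ln z₂)/(1 − r)
ln z₀ = (2.48491 − 0.73126×3.57515) / 0.26874 = -0.4817
z₀ = exp(-0.4817) = 0.6177 m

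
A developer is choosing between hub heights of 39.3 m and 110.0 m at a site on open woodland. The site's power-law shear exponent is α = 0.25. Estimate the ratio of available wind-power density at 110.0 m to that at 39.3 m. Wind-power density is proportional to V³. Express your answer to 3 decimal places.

Speed ratio: V_B/V_A = (z_B/z_A)^α = (110.0/39.3)^0.25 = (2.7990)^0.25 = 1.29345
Power-density ratio: P_B/P_A = (V_B/V_A)³ = (1.29345)³ = 2.16396

2.164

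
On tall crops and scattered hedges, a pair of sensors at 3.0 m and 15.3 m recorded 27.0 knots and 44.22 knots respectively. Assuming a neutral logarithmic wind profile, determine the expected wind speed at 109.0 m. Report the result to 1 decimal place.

65.0 knots

Log law: V ∝ ln(z/z₀). From the pair, with r = V₁/V₂ = 0.61058,
ln z₀ = (ln z₁ − r·ln z₂)/(1 − r) = (1.0986 − 0.61058×2.7279)/0.38942 = -1.4559 → z₀ = 0.2332 m
V₃ = V₁ · ln(z₃/z₀)/ln(z₁/z₀) = 27.0 × 6.1473/2.5546 = 64.9729 knots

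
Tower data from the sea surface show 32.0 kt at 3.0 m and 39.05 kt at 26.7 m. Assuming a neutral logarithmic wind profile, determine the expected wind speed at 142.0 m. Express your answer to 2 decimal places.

Log law: V ∝ ln(z/z₀). From the pair, with r = V₁/V₂ = 0.81946,
ln z₀ = (ln z₁ − r·ln z₂)/(1 − r) = (1.0986 − 0.81946×3.2847)/0.18054 = -8.8239 → z₀ = 0.0001472 m
V₃ = V₁ · ln(z₃/z₀)/ln(z₁/z₀) = 32.0 × 13.7797/9.9225 = 44.4395 kt

44.44 kt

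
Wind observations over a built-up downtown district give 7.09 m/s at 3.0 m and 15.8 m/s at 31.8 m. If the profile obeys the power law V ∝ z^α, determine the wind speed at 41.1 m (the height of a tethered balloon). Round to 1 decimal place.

17.2 m/s

First find α: α = ln(V₂/V₁)/ln(z₂/z₁) = ln(15.8/7.09)/ln(31.8/3.0) = 0.80132/2.36085 = 0.3394
Extrapolate from 31.8 m to 41.1 m: V₃ = 15.8 × (41.1/31.8)^0.3394 = 15.8 × 1.0910 = 17.2375 m/s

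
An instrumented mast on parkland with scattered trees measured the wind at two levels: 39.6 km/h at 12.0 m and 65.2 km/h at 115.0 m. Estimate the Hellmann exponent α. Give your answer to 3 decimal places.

Power law: V₂/V₁ = (z₂/z₁)^α ⇒ α = ln(V₂/V₁) / ln(z₂/z₁)
α = ln(65.2/39.6) / ln(115.0/12.0) = ln(1.6465) / ln(9.5833)
  = 0.49863 / 2.26003 = 0.22063

α ≈ 0.221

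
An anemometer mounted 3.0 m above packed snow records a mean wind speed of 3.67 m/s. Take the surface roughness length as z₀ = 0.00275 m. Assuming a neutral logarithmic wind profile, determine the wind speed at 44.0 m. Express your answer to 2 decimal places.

5.08 m/s

Log law: V(z) ∝ ln(z/z₀), so V₂/V₁ = ln(z₂/z₀) / ln(z₁/z₀).
ln(44.0/0.00275) = 9.6803, ln(3.0/0.00275) = 6.9948
V₂ = 3.67 × 9.6803/6.9948 = 3.67 × 1.3839 = 5.0791 m/s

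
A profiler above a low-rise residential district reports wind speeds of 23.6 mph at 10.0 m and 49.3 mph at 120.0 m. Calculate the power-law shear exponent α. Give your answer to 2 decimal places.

Power law: V₂/V₁ = (z₂/z₁)^α ⇒ α = ln(V₂/V₁) / ln(z₂/z₁)
α = ln(49.3/23.6) / ln(120.0/10.0) = ln(2.0890) / ln(12.0000)
  = 0.73668 / 2.48491 = 0.29646

α ≈ 0.30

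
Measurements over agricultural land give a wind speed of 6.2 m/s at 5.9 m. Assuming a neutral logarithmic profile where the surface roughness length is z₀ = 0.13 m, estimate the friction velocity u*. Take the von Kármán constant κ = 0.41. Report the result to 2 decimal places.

Log law: V(z) = (u*/κ) · ln(z/z₀) ⇒ u* = κ · V / ln(z/z₀)
u* = 0.41 × 6.2 / ln(5.9/0.13) = 0.41 × 6.2 / 3.8152
   = 2.5420 / 3.8152 = 0.6663 m/s

u* ≈ 0.67 m/s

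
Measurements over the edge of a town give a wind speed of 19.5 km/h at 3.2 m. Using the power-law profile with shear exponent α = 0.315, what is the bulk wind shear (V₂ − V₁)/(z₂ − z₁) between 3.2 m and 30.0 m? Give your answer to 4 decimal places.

0.7449 km/h/m

Power law: V₂ = V₁ · (z₂/z₁)^α = 19.5 × (9.3750)^0.315 = 39.4644 km/h
ΔV/Δz = (39.4644 − 19.5)/(30.0 − 3.2) = 19.9644/26.8000 = 0.74494 km/h/m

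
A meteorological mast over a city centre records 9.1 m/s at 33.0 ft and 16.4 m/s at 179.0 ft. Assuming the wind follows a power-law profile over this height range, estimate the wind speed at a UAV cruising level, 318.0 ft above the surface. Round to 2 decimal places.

20.03 m/s

First find α: α = ln(V₂/V₁)/ln(z₂/z₁) = ln(16.4/9.1)/ln(179.0/33.0) = 0.58901/1.69088 = 0.3483
Extrapolate from 179.0 ft to 318.0 ft: V₃ = 16.4 × (318.0/179.0)^0.3483 = 16.4 × 1.2216 = 20.0346 m/s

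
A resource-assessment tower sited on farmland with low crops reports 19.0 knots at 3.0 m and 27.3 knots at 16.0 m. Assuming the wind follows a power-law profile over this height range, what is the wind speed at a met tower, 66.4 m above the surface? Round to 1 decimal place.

First find α: α = ln(V₂/V₁)/ln(z₂/z₁) = ln(27.3/19.0)/ln(16.0/3.0) = 0.36245/1.67398 = 0.2165
Extrapolate from 16.0 m to 66.4 m: V₃ = 27.3 × (66.4/16.0)^0.2165 = 27.3 × 1.3609 = 37.1520 knots

37.2 knots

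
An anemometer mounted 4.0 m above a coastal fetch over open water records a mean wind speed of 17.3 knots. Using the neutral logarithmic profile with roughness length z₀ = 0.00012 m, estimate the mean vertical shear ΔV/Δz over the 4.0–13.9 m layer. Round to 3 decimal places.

0.209 knots/m

Log law: V₂ = V₁ · ln(z₂/z₀)/ln(z₁/z₀) = 17.3 × 11.6599/10.4143 = 19.3692 knots
ΔV/Δz = (19.3692 − 17.3)/(13.9 − 4.0) = 2.0692/9.9000 = 0.20901 knots/m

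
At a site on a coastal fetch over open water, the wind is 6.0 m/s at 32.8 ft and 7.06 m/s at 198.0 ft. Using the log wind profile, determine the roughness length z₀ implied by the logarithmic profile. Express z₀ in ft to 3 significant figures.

Log law: V(z) ∝ ln(z/z₀). With r = V₁/V₂ = 6.0/7.06 = 0.84986,
r · ln(z₂/z₀) = ln(z₁/z₀) ⇒ ln z₀ = (ln z₁ − r·ln z₂)/(1 − r)
ln z₀ = (3.49043 − 0.84986×5.28827) / 0.15014 = -6.6860
z₀ = exp(-6.6860) = 0.001248 ft

z₀ ≈ 0.00125 ft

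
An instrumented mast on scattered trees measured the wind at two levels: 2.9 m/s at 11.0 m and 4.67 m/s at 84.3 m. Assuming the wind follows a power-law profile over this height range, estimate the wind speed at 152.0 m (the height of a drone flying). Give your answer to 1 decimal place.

First find α: α = ln(V₂/V₁)/ln(z₂/z₁) = ln(4.67/2.9)/ln(84.3/11.0) = 0.47645/2.03649 = 0.2340
Extrapolate from 84.3 m to 152.0 m: V₃ = 4.67 × (152.0/84.3)^0.2340 = 4.67 × 1.1479 = 5.3606 m/s

5.4 m/s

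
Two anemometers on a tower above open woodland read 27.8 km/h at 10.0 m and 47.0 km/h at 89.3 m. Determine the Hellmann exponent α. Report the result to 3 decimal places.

α ≈ 0.240

Power law: V₂/V₁ = (z₂/z₁)^α ⇒ α = ln(V₂/V₁) / ln(z₂/z₁)
α = ln(47.0/27.8) / ln(89.3/10.0) = ln(1.6906) / ln(8.9300)
  = 0.52511 / 2.18942 = 0.23984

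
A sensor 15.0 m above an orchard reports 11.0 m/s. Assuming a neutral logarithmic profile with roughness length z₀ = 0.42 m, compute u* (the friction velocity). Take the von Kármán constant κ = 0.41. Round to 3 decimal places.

u* ≈ 1.261 m/s

Log law: V(z) = (u*/κ) · ln(z/z₀) ⇒ u* = κ · V / ln(z/z₀)
u* = 0.41 × 11.0 / ln(15.0/0.42) = 0.41 × 11.0 / 3.5756
   = 4.5100 / 3.5756 = 1.2613 m/s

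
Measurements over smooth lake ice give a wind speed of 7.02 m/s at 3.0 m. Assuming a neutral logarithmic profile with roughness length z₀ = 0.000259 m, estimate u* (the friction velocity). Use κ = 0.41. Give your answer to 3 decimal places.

u* ≈ 0.308 m/s

Log law: V(z) = (u*/κ) · ln(z/z₀) ⇒ u* = κ · V / ln(z/z₀)
u* = 0.41 × 7.02 / ln(3.0/0.000259) = 0.41 × 7.02 / 9.3573
   = 2.8782 / 9.3573 = 0.3076 m/s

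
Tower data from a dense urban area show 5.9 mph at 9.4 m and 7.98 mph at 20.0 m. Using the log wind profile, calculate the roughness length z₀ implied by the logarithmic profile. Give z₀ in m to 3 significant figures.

z₀ ≈ 1.10 m

Log law: V(z) ∝ ln(z/z₀). With r = V₁/V₂ = 5.9/7.98 = 0.73935,
r · ln(z₂/z₀) = ln(z₁/z₀) ⇒ ln z₀ = (ln z₁ − r·ln z₂)/(1 − r)
ln z₀ = (2.24071 − 0.73935×2.99573) / 0.26065 = 0.0991
z₀ = exp(0.0991) = 1.104 m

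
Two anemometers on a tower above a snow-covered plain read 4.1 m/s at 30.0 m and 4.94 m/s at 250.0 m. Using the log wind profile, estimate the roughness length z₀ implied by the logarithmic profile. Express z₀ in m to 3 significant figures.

z₀ ≈ 0.000961 m

Log law: V(z) ∝ ln(z/z₀). With r = V₁/V₂ = 4.1/4.94 = 0.82996,
r · ln(z₂/z₀) = ln(z₁/z₀) ⇒ ln z₀ = (ln z₁ − r·ln z₂)/(1 − r)
ln z₀ = (3.40120 − 0.82996×5.52146) / 0.17004 = -6.9477
z₀ = exp(-6.9477) = 0.0009608 m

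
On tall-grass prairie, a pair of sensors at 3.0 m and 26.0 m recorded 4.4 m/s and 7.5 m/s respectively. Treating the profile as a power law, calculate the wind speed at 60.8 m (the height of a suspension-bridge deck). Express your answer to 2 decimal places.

First find α: α = ln(V₂/V₁)/ln(z₂/z₁) = ln(7.5/4.4)/ln(26.0/3.0) = 0.53330/2.15948 = 0.2470
Extrapolate from 26.0 m to 60.8 m: V₃ = 7.5 × (60.8/26.0)^0.2470 = 7.5 × 1.2334 = 9.2506 m/s

9.25 m/s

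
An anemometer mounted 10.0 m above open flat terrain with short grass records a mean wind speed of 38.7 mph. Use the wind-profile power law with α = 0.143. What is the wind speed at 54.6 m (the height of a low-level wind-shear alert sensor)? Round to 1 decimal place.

Power-law profile: V₂ = V₁ · (z₂/z₁)^α
V₂ = 38.7 × (54.6/10.0)^0.143 = 38.7 × (5.4600)^0.143
    = 38.7 × 1.2747 = 49.3321 mph

49.3 mph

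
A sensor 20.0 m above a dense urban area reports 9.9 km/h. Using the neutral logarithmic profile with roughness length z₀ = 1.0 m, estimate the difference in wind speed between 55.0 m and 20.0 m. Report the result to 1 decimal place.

3.3 km/h

Log law: V₂ = V₁ · ln(z₂/z₀)/ln(z₁/z₀) = 9.9 × 4.0073/2.9957 = 13.2430 km/h
ΔV = 13.2430 − 9.9 = 3.3430 km/h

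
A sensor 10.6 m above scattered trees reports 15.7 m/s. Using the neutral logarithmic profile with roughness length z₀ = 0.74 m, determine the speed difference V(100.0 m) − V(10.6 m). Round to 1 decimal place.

Log law: V₂ = V₁ · ln(z₂/z₀)/ln(z₁/z₀) = 15.7 × 4.9063/2.6620 = 28.9368 m/s
ΔV = 28.9368 − 15.7 = 13.2368 m/s

13.2 m/s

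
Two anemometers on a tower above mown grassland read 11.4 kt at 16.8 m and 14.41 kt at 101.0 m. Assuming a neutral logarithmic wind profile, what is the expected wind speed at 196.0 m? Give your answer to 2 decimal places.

Log law: V ∝ ln(z/z₀). From the pair, with r = V₁/V₂ = 0.79112,
ln z₀ = (ln z₁ − r·ln z₂)/(1 − r) = (2.8214 − 0.79112×4.6151)/0.20888 = -3.9722 → z₀ = 0.01883 m
V₃ = V₁ · ln(z₃/z₀)/ln(z₁/z₀) = 11.4 × 9.2503/6.7936 = 15.5225 kt

15.52 kt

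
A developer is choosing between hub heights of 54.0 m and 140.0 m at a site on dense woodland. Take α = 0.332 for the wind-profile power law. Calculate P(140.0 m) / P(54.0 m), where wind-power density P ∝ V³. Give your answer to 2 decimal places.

2.58

Speed ratio: V_B/V_A = (z_B/z_A)^α = (140.0/54.0)^0.332 = (2.5926)^0.332 = 1.37202
Power-density ratio: P_B/P_A = (V_B/V_A)³ = (1.37202)³ = 2.58273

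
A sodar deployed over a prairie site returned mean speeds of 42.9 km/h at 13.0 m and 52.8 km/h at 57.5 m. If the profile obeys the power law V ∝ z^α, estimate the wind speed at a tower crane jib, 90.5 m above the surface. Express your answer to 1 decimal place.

First find α: α = ln(V₂/V₁)/ln(z₂/z₁) = ln(52.8/42.9)/ln(57.5/13.0) = 0.20764/1.48684 = 0.1397
Extrapolate from 57.5 m to 90.5 m: V₃ = 52.8 × (90.5/57.5)^0.1397 = 52.8 × 1.0654 = 56.2526 km/h

56.3 km/h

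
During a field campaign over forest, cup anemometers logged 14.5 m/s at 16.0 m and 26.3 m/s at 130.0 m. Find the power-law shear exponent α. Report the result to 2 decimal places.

α ≈ 0.28

Power law: V₂/V₁ = (z₂/z₁)^α ⇒ α = ln(V₂/V₁) / ln(z₂/z₁)
α = ln(26.3/14.5) / ln(130.0/16.0) = ln(1.8138) / ln(8.1250)
  = 0.59542 / 2.09495 = 0.28422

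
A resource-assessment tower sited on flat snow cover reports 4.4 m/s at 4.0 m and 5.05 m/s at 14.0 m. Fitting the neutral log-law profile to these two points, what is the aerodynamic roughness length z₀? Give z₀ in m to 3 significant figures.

Log law: V(z) ∝ ln(z/z₀). With r = V₁/V₂ = 4.4/5.05 = 0.87129,
r · ln(z₂/z₀) = ln(z₁/z₀) ⇒ ln z₀ = (ln z₁ − r·ln z₂)/(1 − r)
ln z₀ = (1.38629 − 0.87129×2.63906) / 0.12871 = -7.0939
z₀ = exp(-7.0939) = 0.0008301 m

z₀ ≈ 0.000830 m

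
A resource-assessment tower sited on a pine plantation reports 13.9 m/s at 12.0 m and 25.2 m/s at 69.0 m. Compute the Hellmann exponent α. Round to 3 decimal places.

Power law: V₂/V₁ = (z₂/z₁)^α ⇒ α = ln(V₂/V₁) / ln(z₂/z₁)
α = ln(25.2/13.9) / ln(69.0/12.0) = ln(1.8129) / ln(5.7500)
  = 0.59496 / 1.74920 = 0.34013

α ≈ 0.340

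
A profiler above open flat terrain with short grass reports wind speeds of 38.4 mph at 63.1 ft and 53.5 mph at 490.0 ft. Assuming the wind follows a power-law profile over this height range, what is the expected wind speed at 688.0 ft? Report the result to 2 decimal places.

56.52 mph

First find α: α = ln(V₂/V₁)/ln(z₂/z₁) = ln(53.5/38.4)/ln(490.0/63.1) = 0.33162/2.04968 = 0.1618
Extrapolate from 490.0 ft to 688.0 ft: V₃ = 53.5 × (688.0/490.0)^0.1618 = 53.5 × 1.0564 = 56.5198 mph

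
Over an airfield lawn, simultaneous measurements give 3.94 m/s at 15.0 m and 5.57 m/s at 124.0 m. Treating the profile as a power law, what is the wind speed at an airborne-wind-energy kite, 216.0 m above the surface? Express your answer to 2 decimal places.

6.10 m/s

First find α: α = ln(V₂/V₁)/ln(z₂/z₁) = ln(5.57/3.94)/ln(124.0/15.0) = 0.34621/2.11223 = 0.1639
Extrapolate from 124.0 m to 216.0 m: V₃ = 5.57 × (216.0/124.0)^0.1639 = 5.57 × 1.0952 = 6.1005 m/s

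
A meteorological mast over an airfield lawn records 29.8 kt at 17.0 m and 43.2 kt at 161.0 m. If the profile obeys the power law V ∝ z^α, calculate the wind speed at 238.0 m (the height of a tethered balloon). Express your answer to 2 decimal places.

46.08 kt

First find α: α = ln(V₂/V₁)/ln(z₂/z₁) = ln(43.2/29.8)/ln(161.0/17.0) = 0.37133/2.24819 = 0.1652
Extrapolate from 161.0 m to 238.0 m: V₃ = 43.2 × (238.0/161.0)^0.1652 = 43.2 × 1.0667 = 46.0809 kt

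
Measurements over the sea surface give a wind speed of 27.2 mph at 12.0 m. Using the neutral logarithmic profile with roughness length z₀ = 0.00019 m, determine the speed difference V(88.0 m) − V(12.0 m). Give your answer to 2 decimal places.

Log law: V₂ = V₁ · ln(z₂/z₀)/ln(z₁/z₀) = 27.2 × 13.0458/11.0534 = 32.1029 mph
ΔV = 32.1029 − 27.2 = 4.9029 mph

4.90 mph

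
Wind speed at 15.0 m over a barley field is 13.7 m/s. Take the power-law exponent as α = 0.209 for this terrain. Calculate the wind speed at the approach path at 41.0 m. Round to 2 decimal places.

16.90 m/s

Power-law profile: V₂ = V₁ · (z₂/z₁)^α
V₂ = 13.7 × (41.0/15.0)^0.209 = 13.7 × (2.7333)^0.209
    = 13.7 × 1.2339 = 16.9040 m/s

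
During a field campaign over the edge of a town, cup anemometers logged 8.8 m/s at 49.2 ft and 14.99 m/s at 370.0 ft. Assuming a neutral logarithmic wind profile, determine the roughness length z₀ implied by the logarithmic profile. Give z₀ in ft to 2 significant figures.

Log law: V(z) ∝ ln(z/z₀). With r = V₁/V₂ = 8.8/14.99 = 0.58706,
r · ln(z₂/z₀) = ln(z₁/z₀) ⇒ ln z₀ = (ln z₁ − r·ln z₂)/(1 − r)
ln z₀ = (3.89589 − 0.58706×5.91350) / 0.41294 = 1.0276
z₀ = exp(1.0276) = 2.794 ft

z₀ ≈ 2.8 ft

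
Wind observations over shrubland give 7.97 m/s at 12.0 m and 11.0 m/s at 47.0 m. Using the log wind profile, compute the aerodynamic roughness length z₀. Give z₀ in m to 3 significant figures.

z₀ ≈ 0.331 m

Log law: V(z) ∝ ln(z/z₀). With r = V₁/V₂ = 7.97/11.0 = 0.72455,
r · ln(z₂/z₀) = ln(z₁/z₀) ⇒ ln z₀ = (ln z₁ − r·ln z₂)/(1 − r)
ln z₀ = (2.48491 − 0.72455×3.85015) / 0.27545 = -1.1062
z₀ = exp(-1.1062) = 0.3308 m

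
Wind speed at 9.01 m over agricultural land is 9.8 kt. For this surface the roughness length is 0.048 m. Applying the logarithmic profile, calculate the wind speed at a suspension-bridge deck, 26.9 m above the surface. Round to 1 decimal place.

11.8 kt

Log law: V(z) ∝ ln(z/z₀), so V₂/V₁ = ln(z₂/z₀) / ln(z₁/z₀).
ln(26.9/0.048) = 6.3287, ln(9.01/0.048) = 5.2349
V₂ = 9.8 × 6.3287/5.2349 = 9.8 × 1.2089 = 11.8476 kt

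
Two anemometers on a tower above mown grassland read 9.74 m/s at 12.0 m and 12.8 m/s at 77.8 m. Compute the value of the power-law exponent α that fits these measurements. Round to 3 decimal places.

α ≈ 0.146

Power law: V₂/V₁ = (z₂/z₁)^α ⇒ α = ln(V₂/V₁) / ln(z₂/z₁)
α = ln(12.8/9.74) / ln(77.8/12.0) = ln(1.3142) / ln(6.4833)
  = 0.27320 / 1.86923 = 0.14616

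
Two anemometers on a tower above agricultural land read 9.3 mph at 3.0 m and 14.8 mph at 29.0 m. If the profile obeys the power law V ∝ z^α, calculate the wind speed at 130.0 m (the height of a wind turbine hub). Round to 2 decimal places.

First find α: α = ln(V₂/V₁)/ln(z₂/z₁) = ln(14.8/9.3)/ln(29.0/3.0) = 0.46461/2.26868 = 0.2048
Extrapolate from 29.0 m to 130.0 m: V₃ = 14.8 × (130.0/29.0)^0.2048 = 14.8 × 1.3597 = 20.1231 mph

20.12 mph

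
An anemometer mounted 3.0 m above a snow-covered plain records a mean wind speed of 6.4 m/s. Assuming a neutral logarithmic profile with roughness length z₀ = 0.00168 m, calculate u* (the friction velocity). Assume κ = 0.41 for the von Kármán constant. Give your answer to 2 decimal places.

u* ≈ 0.35 m/s

Log law: V(z) = (u*/κ) · ln(z/z₀) ⇒ u* = κ · V / ln(z/z₀)
u* = 0.41 × 6.4 / ln(3.0/0.00168) = 0.41 × 6.4 / 7.4876
   = 2.6240 / 7.4876 = 0.3504 m/s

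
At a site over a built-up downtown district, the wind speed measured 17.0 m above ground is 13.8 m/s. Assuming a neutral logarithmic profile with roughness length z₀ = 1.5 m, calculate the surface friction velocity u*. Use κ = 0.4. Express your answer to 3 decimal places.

u* ≈ 2.274 m/s

Log law: V(z) = (u*/κ) · ln(z/z₀) ⇒ u* = κ · V / ln(z/z₀)
u* = 0.4 × 13.8 / ln(17.0/1.5) = 0.4 × 13.8 / 2.4277
   = 5.5200 / 2.4277 = 2.2737 m/s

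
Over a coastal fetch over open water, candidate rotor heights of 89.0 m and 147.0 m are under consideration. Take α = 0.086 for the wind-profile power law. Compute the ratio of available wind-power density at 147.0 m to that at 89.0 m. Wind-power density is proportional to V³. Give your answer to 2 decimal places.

1.14

Speed ratio: V_B/V_A = (z_B/z_A)^α = (147.0/89.0)^0.086 = (1.6517)^0.086 = 1.04410
Power-density ratio: P_B/P_A = (V_B/V_A)³ = (1.04410)³ = 1.13822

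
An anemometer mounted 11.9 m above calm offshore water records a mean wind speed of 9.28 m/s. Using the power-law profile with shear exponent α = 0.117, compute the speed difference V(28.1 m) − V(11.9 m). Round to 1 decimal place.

1.0 m/s

Power law: V₂ = V₁ · (z₂/z₁)^α = 9.28 × (2.3613)^0.117 = 10.2614 m/s
ΔV = 10.2614 − 9.28 = 0.9814 m/s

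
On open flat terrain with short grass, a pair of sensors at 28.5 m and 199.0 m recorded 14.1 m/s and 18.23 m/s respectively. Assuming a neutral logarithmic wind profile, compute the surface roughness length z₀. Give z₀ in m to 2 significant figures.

Log law: V(z) ∝ ln(z/z₀). With r = V₁/V₂ = 14.1/18.23 = 0.77345,
r · ln(z₂/z₀) = ln(z₁/z₀) ⇒ ln z₀ = (ln z₁ − r·ln z₂)/(1 − r)
ln z₀ = (3.34990 − 0.77345×5.29330) / 0.22655 = -3.2850
z₀ = exp(-3.2850) = 0.03744 m

z₀ ≈ 0.037 m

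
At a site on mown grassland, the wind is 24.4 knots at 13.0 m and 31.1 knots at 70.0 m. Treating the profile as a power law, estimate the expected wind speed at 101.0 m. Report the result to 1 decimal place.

First find α: α = ln(V₂/V₁)/ln(z₂/z₁) = ln(31.1/24.4)/ln(70.0/13.0) = 0.24262/1.68355 = 0.1441
Extrapolate from 70.0 m to 101.0 m: V₃ = 31.1 × (101.0/70.0)^0.1441 = 31.1 × 1.0543 = 32.7874 knots

32.8 knots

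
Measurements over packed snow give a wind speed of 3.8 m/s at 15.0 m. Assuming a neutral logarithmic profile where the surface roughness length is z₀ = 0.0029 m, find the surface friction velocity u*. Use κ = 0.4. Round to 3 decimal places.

Log law: V(z) = (u*/κ) · ln(z/z₀) ⇒ u* = κ · V / ln(z/z₀)
u* = 0.4 × 3.8 / ln(15.0/0.0029) = 0.4 × 3.8 / 8.5511
   = 1.5200 / 8.5511 = 0.1778 m/s

u* ≈ 0.178 m/s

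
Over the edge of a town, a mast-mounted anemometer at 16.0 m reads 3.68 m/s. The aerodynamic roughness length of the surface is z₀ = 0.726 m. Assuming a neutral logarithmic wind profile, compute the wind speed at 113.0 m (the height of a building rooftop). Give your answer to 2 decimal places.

6.01 m/s

Log law: V(z) ∝ ln(z/z₀), so V₂/V₁ = ln(z₂/z₀) / ln(z₁/z₀).
ln(113.0/0.726) = 5.0476, ln(16.0/0.726) = 3.0928
V₂ = 3.68 × 5.0476/3.0928 = 3.68 × 1.6320 = 6.0059 m/s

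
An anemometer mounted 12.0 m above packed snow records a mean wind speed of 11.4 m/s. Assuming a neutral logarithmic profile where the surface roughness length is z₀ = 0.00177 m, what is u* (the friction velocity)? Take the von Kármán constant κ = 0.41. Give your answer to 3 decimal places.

Log law: V(z) = (u*/κ) · ln(z/z₀) ⇒ u* = κ · V / ln(z/z₀)
u* = 0.41 × 11.4 / ln(12.0/0.00177) = 0.41 × 11.4 / 8.8217
   = 4.6740 / 8.8217 = 0.5298 m/s

u* ≈ 0.530 m/s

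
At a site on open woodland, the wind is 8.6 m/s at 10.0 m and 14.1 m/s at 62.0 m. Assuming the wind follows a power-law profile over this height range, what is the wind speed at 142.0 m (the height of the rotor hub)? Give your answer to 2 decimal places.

First find α: α = ln(V₂/V₁)/ln(z₂/z₁) = ln(14.1/8.6)/ln(62.0/10.0) = 0.49441/1.82455 = 0.2710
Extrapolate from 62.0 m to 142.0 m: V₃ = 14.1 × (142.0/62.0)^0.2710 = 14.1 × 1.2518 = 17.6499 m/s

17.65 m/s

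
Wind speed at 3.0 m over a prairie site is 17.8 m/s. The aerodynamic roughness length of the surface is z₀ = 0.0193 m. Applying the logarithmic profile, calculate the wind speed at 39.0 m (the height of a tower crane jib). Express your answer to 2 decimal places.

Log law: V(z) ∝ ln(z/z₀), so V₂/V₁ = ln(z₂/z₀) / ln(z₁/z₀).
ln(39.0/0.0193) = 7.6112, ln(3.0/0.0193) = 5.0463
V₂ = 17.8 × 7.6112/5.0463 = 17.8 × 1.5083 = 26.8475 m/s

26.85 m/s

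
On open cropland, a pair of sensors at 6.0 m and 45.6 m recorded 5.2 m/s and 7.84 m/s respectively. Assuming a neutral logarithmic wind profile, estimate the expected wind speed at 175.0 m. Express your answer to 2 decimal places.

Log law: V ∝ ln(z/z₀). From the pair, with r = V₁/V₂ = 0.66327,
ln z₀ = (ln z₁ − r·ln z₂)/(1 − r) = (1.7918 − 0.66327×3.8199)/0.33673 = -2.2031 → z₀ = 0.1105 m
V₃ = V₁ · ln(z₃/z₀)/ln(z₁/z₀) = 5.2 × 7.3679/3.9948 = 9.5906 m/s

9.59 m/s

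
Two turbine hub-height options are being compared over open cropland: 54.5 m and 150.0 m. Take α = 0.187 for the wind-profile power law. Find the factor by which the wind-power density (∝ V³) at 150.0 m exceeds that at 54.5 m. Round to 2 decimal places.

1.76

Speed ratio: V_B/V_A = (z_B/z_A)^α = (150.0/54.5)^0.187 = (2.7523)^0.187 = 1.20843
Power-density ratio: P_B/P_A = (V_B/V_A)³ = (1.20843)³ = 1.76469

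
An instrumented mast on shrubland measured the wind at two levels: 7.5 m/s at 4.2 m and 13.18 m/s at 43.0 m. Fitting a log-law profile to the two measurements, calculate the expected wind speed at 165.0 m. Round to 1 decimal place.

Log law: V ∝ ln(z/z₀). From the pair, with r = V₁/V₂ = 0.56904,
ln z₀ = (ln z₁ − r·ln z₂)/(1 − r) = (1.4351 − 0.56904×3.7612)/0.43096 = -1.6364 → z₀ = 0.1947 m
V₃ = V₁ · ln(z₃/z₀)/ln(z₁/z₀) = 7.5 × 6.7423/3.0715 = 16.4637 m/s

16.5 m/s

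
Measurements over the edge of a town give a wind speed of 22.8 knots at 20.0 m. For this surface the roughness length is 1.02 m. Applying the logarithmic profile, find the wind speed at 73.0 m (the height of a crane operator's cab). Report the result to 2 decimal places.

32.72 knots

Log law: V(z) ∝ ln(z/z₀), so V₂/V₁ = ln(z₂/z₀) / ln(z₁/z₀).
ln(73.0/1.02) = 4.2707, ln(20.0/1.02) = 2.9759
V₂ = 22.8 × 4.2707/2.9759 = 22.8 × 1.4351 = 32.7195 knots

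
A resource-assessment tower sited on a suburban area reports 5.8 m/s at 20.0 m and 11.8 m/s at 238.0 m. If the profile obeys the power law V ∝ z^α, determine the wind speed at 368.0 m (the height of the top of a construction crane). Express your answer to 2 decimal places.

First find α: α = ln(V₂/V₁)/ln(z₂/z₁) = ln(11.8/5.8)/ln(238.0/20.0) = 0.71024/2.47654 = 0.2868
Extrapolate from 238.0 m to 368.0 m: V₃ = 11.8 × (368.0/238.0)^0.2868 = 11.8 × 1.1331 = 13.3710 m/s

13.37 m/s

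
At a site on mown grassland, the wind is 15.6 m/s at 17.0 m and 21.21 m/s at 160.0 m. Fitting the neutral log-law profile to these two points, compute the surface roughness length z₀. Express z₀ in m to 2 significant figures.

z₀ ≈ 0.033 m

Log law: V(z) ∝ ln(z/z₀). With r = V₁/V₂ = 15.6/21.21 = 0.73550,
r · ln(z₂/z₀) = ln(z₁/z₀) ⇒ ln z₀ = (ln z₁ − r·ln z₂)/(1 − r)
ln z₀ = (2.83321 − 0.73550×5.07517) / 0.26450 = -3.4011
z₀ = exp(-3.4011) = 0.03334 m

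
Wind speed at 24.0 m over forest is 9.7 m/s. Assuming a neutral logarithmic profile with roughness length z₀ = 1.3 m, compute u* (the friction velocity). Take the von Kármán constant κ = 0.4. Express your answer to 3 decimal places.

Log law: V(z) = (u*/κ) · ln(z/z₀) ⇒ u* = κ · V / ln(z/z₀)
u* = 0.4 × 9.7 / ln(24.0/1.3) = 0.4 × 9.7 / 2.9157
   = 3.8800 / 2.9157 = 1.3307 m/s

u* ≈ 1.331 m/s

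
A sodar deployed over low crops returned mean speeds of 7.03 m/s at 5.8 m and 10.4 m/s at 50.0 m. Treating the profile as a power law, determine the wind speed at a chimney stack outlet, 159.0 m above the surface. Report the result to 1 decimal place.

12.8 m/s

First find α: α = ln(V₂/V₁)/ln(z₂/z₁) = ln(10.4/7.03)/ln(50.0/5.8) = 0.39162/2.15417 = 0.1818
Extrapolate from 50.0 m to 159.0 m: V₃ = 10.4 × (159.0/50.0)^0.1818 = 10.4 × 1.2341 = 12.8343 m/s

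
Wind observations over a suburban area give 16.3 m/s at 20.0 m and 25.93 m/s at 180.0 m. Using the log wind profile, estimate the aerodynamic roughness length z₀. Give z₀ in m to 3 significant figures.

z₀ ≈ 0.485 m

Log law: V(z) ∝ ln(z/z₀). With r = V₁/V₂ = 16.3/25.93 = 0.62862,
r · ln(z₂/z₀) = ln(z₁/z₀) ⇒ ln z₀ = (ln z₁ − r·ln z₂)/(1 − r)
ln z₀ = (2.99573 − 0.62862×5.19296) / 0.37138 = -0.7233
z₀ = exp(-0.7233) = 0.4851 m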